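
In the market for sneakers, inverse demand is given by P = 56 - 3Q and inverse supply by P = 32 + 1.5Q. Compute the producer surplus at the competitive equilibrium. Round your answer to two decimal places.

21.33

Equilibrium: 56 - 3Q = 32 + 1.5Q, so Q* = 5.3333 and P* = 40.
PS is the area between P* and the supply curve from 0 to Q*: (1/2)(5.3333)(8) = 21.3333.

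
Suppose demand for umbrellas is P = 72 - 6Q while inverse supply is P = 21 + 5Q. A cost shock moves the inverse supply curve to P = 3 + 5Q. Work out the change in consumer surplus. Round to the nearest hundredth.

53.55

Initial equilibrium: Q_0 = 4.6364, P_0 = 44.1818; CS_0 = (1/2)(4.6364)(27.8182) = 64.4876, PS_0 = (1/2)(4.6364)(23.1818) = 53.7397.
New equilibrium: 72 - 6Q = 3 + 5Q gives Q_1 = 6.2727, P_1 = 34.3636; CS_1 = 118.0413, PS_1 = 98.3678.
Change in consumer surplus = 118.0413 - 64.4876 = 53.5537.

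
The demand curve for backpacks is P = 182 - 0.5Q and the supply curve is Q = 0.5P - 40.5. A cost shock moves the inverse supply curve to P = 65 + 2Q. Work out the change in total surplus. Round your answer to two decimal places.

Rewriting supply in inverse form: P = 81 + 2Q.
Initial equilibrium: Q_0 = 40.4, P_0 = 161.8; CS_0 = (1/2)(40.4)(20.2) = 408.04, PS_0 = (1/2)(40.4)(80.8) = 1632.16.
New equilibrium: 182 - 0.5Q = 65 + 2Q gives Q_1 = 46.8, P_1 = 158.6; CS_1 = 547.56, PS_1 = 2190.24.
Change in total surplus = (547.56 + 2190.24) - (408.04 + 1632.16) = 697.6.

697.60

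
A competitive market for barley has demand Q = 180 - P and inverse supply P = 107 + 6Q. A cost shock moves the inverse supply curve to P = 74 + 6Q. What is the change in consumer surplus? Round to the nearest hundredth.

60.28

Rewriting demand in inverse form: P = 180 - Q.
Initial equilibrium: Q_0 = 10.4286, P_0 = 169.5714; CS_0 = (1/2)(10.4286)(10.4286) = 54.3776, PS_0 = (1/2)(10.4286)(62.5714) = 326.2653.
New equilibrium: 180 - Q = 74 + 6Q gives Q_1 = 15.1429, P_1 = 164.8571; CS_1 = 114.6531, PS_1 = 687.9184.
Change in consumer surplus = 114.6531 - 54.3776 = 60.2755.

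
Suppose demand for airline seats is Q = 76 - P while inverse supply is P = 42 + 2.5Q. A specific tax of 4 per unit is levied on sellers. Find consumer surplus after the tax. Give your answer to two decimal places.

36.73

Rewriting demand in inverse form: P = 76 - Q.
Pre-tax equilibrium: 76 - Q = 42 + 2.5Q gives Q* = 9.7143, P* = 66.2857.
A tax on sellers shifts supply up by 4: 76 - Q = 42 + 2.5Q + 4, so Q_t = 8.5714. Buyers pay P_b = 67.4286; sellers receive P_s = P_b - 4 = 63.4286.
Consumer surplus is the triangle under demand above P_b: (1/2)(8.5714)(76 - 67.4286) = 36.7347.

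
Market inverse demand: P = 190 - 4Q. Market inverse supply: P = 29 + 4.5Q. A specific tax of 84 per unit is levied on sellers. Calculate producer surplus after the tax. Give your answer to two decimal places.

Pre-tax equilibrium: 190 - 4Q = 29 + 4.5Q gives Q* = 18.9412, P* = 114.2353.
With the tax, sellers need 84 more per unit: 190 - 4Q = 29 + 4.5Q + 84, so Q_t = 9.0588. Buyers pay P_b = 153.7647; sellers receive P_s = P_b - 84 = 69.7647.
PS = (1/2)(Q_t)(P_s - 29) = (1/2)(9.0588)(40.7647) = 184.6401.

184.64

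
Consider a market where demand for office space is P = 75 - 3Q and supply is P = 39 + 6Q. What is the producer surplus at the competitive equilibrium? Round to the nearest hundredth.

Set 75 - 3Q = 39 + 6Q, which gives 36 = 9Q, so Q* = 4 and P* = 75 - 3(4) = 63.
The supply curve's price intercept is 39, so PS = (1/2)(Q*)(P* - 39) = (1/2)(4)(24) = 48.

48.00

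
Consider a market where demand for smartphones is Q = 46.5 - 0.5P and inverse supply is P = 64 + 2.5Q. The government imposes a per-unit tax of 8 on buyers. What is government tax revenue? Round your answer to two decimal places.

Rewriting demand in inverse form: P = 93 - 2Q.
Pre-tax equilibrium: 93 - 2Q = 64 + 2.5Q gives Q* = 6.4444, P* = 80.1111.
With the tax, buyers' net willingness to pay falls by 8: (93 - 8) - 2Q = 64 + 2.5Q, so Q_t = 4.6667. Buyers pay P_b = 83.6667; sellers receive P_s = P_b - 8 = 75.6667.
Tax revenue = t x Q_t = 8 x 4.6667 = 37.3333.

37.33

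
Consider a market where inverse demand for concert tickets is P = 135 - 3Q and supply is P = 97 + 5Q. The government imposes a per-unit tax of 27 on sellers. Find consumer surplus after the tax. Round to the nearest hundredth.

Pre-tax equilibrium: 135 - 3Q = 97 + 5Q gives Q* = 4.75, P* = 120.75.
A tax on sellers shifts supply up by 27: 135 - 3Q = 97 + 5Q + 27, so Q_t = 1.375. Buyers pay P_b = 130.875; sellers receive P_s = P_b - 27 = 103.875.
CS = (1/2)(Q_t)(135 - P_b) = (1/2)(1.375)(4.125) = 2.8359.

2.84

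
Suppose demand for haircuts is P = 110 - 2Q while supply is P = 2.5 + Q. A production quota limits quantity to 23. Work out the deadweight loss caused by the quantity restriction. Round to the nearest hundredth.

Unrestricted equilibrium: Q* = (110 - 2.5)/(2 + 1) = 35.8333.
At Q = 23 the demand price is 110 - 2(23) = 64 and the supply price is 2.5 + (23) = 25.5.
DWL = (1/2)(gap between curves at 23) x (Q* - 23) = (1/2)(38.5)(12.8333) = 247.0417.

247.04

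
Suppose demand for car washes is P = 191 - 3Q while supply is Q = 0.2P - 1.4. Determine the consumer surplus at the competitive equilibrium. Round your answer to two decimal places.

793.50

Rewriting supply in inverse form: P = 7 + 5Q.
Setting demand equal to supply, 184 = 8Q, so Q* = 23 and P* = 122.
The demand choke price is 191, so CS = (1/2)(Q*)(191 - P*) = (1/2)(23)(69) = 793.5.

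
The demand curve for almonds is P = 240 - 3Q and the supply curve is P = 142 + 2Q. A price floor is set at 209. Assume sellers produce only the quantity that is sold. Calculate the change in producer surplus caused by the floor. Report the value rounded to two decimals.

201.40

Free-market equilibrium: 240 - 3Q = 142 + 2Q gives Q* = 19.6, P* = 181.2.
At P = 209, buyers demand (240 - 209)/3 = 10.3333 while sellers would supply more, so the quantity traded is 10.3333 at price 209.
PS goes from (1/2)(19.6)(39.2) = 384.16 to 585.5556 (computed as (209 - 142)(10.3333) - (1/2)(2)(10.3333)^2), a change of 201.3956.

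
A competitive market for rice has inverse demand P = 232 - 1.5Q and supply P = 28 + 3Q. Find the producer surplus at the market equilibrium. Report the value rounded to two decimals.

3082.67

Equilibrium: 232 - 1.5Q = 28 + 3Q, so Q* = 45.3333 and P* = 164.
The supply curve's price intercept is 28, so PS = (1/2)(Q*)(P* - 28) = (1/2)(45.3333)(136) = 3082.6667.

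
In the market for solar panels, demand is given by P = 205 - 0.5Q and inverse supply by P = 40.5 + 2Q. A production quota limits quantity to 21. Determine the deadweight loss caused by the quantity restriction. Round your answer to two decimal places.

Unrestricted equilibrium: Q* = (205 - 40.5)/(0.5 + 2) = 65.8.
At Q = 21 the demand price is 205 - 0.5(21) = 194.5 and the supply price is 40.5 + 2(21) = 82.5.
DWL = (1/2)(gap between curves at 21) x (Q* - 21) = (1/2)(112)(44.8) = 2508.8.

2508.80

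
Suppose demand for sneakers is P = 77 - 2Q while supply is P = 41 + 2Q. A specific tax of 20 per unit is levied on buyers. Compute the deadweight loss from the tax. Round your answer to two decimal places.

Pre-tax equilibrium: 77 - 2Q = 41 + 2Q gives Q* = 9, P* = 59.
A tax on buyers shifts demand down by 20: (77 - 20) - 2Q = 41 + 2Q, so Q_t = 4. Buyers pay P_b = 69; sellers receive P_s = P_b - 20 = 49.
The welfare triangle lost has base Q* - Q_t = 5 and height t = 20, so DWL = (1/2)(5)(20) = 50.

50.00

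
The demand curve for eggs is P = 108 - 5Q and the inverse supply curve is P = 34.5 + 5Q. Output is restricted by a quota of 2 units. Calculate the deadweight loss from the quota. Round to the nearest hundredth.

143.11

Unrestricted equilibrium: Q* = (108 - 34.5)/(5 + 5) = 7.35.
At Q = 2 the demand price is 108 - 5(2) = 98 and the supply price is 34.5 + 5(2) = 44.5.
Deadweight loss is the triangle between the curves from 2 to 7.35: (1/2)(98 - 44.5)(7.35 - 2) = 143.1125.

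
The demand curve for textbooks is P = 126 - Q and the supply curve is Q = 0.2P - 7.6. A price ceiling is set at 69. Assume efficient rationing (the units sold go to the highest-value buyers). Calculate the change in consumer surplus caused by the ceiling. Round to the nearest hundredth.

Rewriting supply in inverse form: P = 38 + 5Q.
Free-market equilibrium: 126 - Q = 38 + 5Q gives Q* = 14.6667, P* = 111.3333.
At P = 69, sellers supply (69 - 38)/5 = 6.2 while buyers want more, so the quantity traded is 6.2 at price 69.
CS goes from (1/2)(14.6667)(14.6667) = 107.5556 to 334.18 (computed as (126 - 69)(6.2) - (1/2)(1)(6.2)^2), a change of 226.6244.

226.62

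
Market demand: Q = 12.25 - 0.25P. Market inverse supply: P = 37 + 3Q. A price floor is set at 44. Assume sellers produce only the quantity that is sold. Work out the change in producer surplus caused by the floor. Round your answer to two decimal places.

2.00

Rewriting demand in inverse form: P = 49 - 4Q.
Without the control, 49 - 4Q = 37 + 3Q so Q* = 1.7143 and P* = 42.1429.
At the floor price 44, quantity demanded is (49 - 44)/4 = 1.25; demand is the short side, so Q = 1.25 trades at P = 44.
PS goes from (1/2)(1.7143)(5.1429) = 4.4082 to 6.4062 (computed as (44 - 37)(1.25) - (1/2)(3)(1.25)^2), a change of 1.9981.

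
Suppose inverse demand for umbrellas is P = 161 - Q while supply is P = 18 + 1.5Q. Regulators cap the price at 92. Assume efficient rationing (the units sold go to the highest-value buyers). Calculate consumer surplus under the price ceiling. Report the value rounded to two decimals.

2187.11

Free-market equilibrium: 161 - Q = 18 + 1.5Q gives Q* = 57.2, P* = 103.8.
At P = 92, sellers supply (92 - 18)/1.5 = 49.3333 while buyers want more, so the quantity traded is 49.3333 at price 92.
The demand price at Q = 49.3333 is 111.6667. CS is the trapezoid between demand and 92 over [0, 49.3333]: (1/2)[(161 - 92) + (111.6667 - 92)](49.3333) = 2187.1111.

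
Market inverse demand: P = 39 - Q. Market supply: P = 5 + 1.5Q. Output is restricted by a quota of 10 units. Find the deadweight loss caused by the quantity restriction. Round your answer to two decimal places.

16.20

Unrestricted equilibrium: Q* = (39 - 5)/(1 + 1.5) = 13.6.
At Q = 10 the demand price is 39 - (10) = 29 and the supply price is 5 + 1.5(10) = 20.
DWL = (1/2)(gap between curves at 10) x (Q* - 10) = (1/2)(9)(3.6) = 16.2.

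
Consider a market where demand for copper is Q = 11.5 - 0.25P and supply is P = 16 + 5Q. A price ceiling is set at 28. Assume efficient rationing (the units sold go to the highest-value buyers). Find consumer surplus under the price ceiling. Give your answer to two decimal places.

31.68

Rewriting demand in inverse form: P = 46 - 4Q.
Without the control, 46 - 4Q = 16 + 5Q so Q* = 3.3333 and P* = 32.6667.
At the ceiling price 28, quantity supplied is (28 - 16)/5 = 2.4; supply is the short side, so Q = 2.4 trades at P = 28.
The demand price at Q = 2.4 is 36.4. CS is the trapezoid between demand and 28 over [0, 2.4]: (1/2)[(46 - 28) + (36.4 - 28)](2.4) = 31.68.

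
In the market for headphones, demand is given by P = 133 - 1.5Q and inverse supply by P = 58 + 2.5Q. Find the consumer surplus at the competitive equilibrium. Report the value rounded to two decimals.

Set 133 - 1.5Q = 58 + 2.5Q, which gives 75 = 4Q, so Q* = 18.75 and P* = 133 - 1.5(18.75) = 104.875.
CS is the area between the demand curve and P* from 0 to Q*: (1/2)(18.75)(28.125) = 263.6719.

263.67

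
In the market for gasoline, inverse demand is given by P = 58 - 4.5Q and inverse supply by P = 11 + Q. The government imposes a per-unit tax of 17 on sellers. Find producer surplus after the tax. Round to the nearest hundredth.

Without the tax, 58 - 4.5Q = 11 + Q so Q* = 8.5455 and P* = 19.5455.
A tax on sellers shifts supply up by 17: 58 - 4.5Q = 11 + Q + 17, so Q_t = 5.4545. Buyers pay P_b = 33.4545; sellers receive P_s = P_b - 17 = 16.4545.
PS = (1/2)(Q_t)(P_s - 11) = (1/2)(5.4545)(5.4545) = 14.876.

14.88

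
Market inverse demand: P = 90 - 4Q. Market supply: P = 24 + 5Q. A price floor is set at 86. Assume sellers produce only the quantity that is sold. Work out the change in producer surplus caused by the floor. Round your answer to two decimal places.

Free-market equilibrium: 90 - 4Q = 24 + 5Q gives Q* = 7.3333, P* = 60.6667.
At the floor price 86, quantity demanded is (90 - 86)/4 = 1; demand is the short side, so Q = 1 trades at P = 86.
PS goes from (1/2)(7.3333)(36.6667) = 134.4444 to 59.5 (computed as (86 - 24)(1) - (1/2)(5)(1)^2), a change of -74.9444.

-74.94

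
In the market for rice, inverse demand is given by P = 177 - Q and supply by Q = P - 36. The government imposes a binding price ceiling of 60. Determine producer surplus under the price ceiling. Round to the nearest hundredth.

Rewriting supply in inverse form: P = 36 + Q.
Free-market equilibrium: 177 - Q = 36 + Q gives Q* = 70.5, P* = 106.5.
At the ceiling price 60, quantity supplied is (60 - 36)/1 = 24; supply is the short side, so Q = 24 trades at P = 60.
PS is the triangle above supply below 60: (1/2)(24)(60 - 36) = 288.

288.00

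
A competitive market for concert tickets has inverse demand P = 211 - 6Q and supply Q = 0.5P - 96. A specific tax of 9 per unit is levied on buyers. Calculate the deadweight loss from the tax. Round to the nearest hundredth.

5.06

Rewriting supply in inverse form: P = 192 + 2Q.
Without the tax, 211 - 6Q = 192 + 2Q so Q* = 2.375 and P* = 196.75.
A tax on buyers shifts demand down by 9: (211 - 9) - 6Q = 192 + 2Q, so Q_t = 1.25. Buyers pay P_b = 203.5; sellers receive P_s = P_b - 9 = 194.5.
Deadweight loss is the triangle between the curves from Q_t to Q*: (1/2)(2.375 - 1.25)(9) = 5.0625.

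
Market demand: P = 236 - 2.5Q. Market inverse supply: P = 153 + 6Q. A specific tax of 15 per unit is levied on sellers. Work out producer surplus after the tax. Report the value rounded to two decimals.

Pre-tax equilibrium: 236 - 2.5Q = 153 + 6Q gives Q* = 9.7647, P* = 211.5882.
With the tax, sellers need 15 more per unit: 236 - 2.5Q = 153 + 6Q + 15, so Q_t = 8. Buyers pay P_b = 216; sellers receive P_s = P_b - 15 = 201.
Producer surplus is the triangle above supply below P_s: (1/2)(8)(201 - 153) = 192.

192.00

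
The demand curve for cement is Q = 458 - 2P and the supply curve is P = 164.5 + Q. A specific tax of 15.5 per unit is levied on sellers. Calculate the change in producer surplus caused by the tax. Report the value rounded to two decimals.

Rewriting demand in inverse form: P = 229 - 0.5Q.
Without the tax, 229 - 0.5Q = 164.5 + Q so Q* = 43 and P* = 207.5.
With the tax, sellers need 15.5 more per unit: 229 - 0.5Q = 164.5 + Q + 15.5, so Q_t = 32.6667. Buyers pay P_b = 212.6667; sellers receive P_s = P_b - 15.5 = 197.1667.
Producers lose the trapezoid between P_s and P* out to Q_t plus the triangle from Q_t to Q*: change in PS = 533.5556 - 924.5 = -390.9444.

-390.94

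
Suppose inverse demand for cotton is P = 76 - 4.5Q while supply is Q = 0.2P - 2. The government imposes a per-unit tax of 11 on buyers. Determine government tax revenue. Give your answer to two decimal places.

Rewriting supply in inverse form: P = 10 + 5Q.
Pre-tax equilibrium: 76 - 4.5Q = 10 + 5Q gives Q* = 6.9474, P* = 44.7368.
With the tax, buyers' net willingness to pay falls by 11: (76 - 11) - 4.5Q = 10 + 5Q, so Q_t = 5.7895. Buyers pay P_b = 49.9474; sellers receive P_s = P_b - 11 = 38.9474.
Revenue is the tax times quantity traded: 11 x 5.7895 = 63.6842.

63.68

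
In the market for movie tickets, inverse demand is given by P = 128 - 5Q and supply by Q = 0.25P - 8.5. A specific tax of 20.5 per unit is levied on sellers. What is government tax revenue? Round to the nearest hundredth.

Rewriting supply in inverse form: P = 34 + 4Q.
Pre-tax equilibrium: 128 - 5Q = 34 + 4Q gives Q* = 10.4444, P* = 75.7778.
With the tax, sellers need 20.5 more per unit: 128 - 5Q = 34 + 4Q + 20.5, so Q_t = 8.1667. Buyers pay P_b = 87.1667; sellers receive P_s = P_b - 20.5 = 66.6667.
Revenue is the tax times quantity traded: 20.5 x 8.1667 = 167.4167.

167.42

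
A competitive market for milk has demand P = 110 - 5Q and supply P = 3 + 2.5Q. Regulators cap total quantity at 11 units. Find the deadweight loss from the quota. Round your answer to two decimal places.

Unrestricted equilibrium: Q* = (110 - 3)/(5 + 2.5) = 14.2667.
At Q = 11 the demand price is 110 - 5(11) = 55 and the supply price is 3 + 2.5(11) = 30.5.
Deadweight loss is the triangle between the curves from 11 to 14.2667: (1/2)(55 - 30.5)(14.2667 - 11) = 40.0167.

40.02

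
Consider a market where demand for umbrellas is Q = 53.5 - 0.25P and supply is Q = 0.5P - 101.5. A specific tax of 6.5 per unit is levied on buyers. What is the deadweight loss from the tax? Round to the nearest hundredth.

3.52

Rewriting demand in inverse form: P = 214 - 4Q.
Rewriting supply in inverse form: P = 203 + 2Q.
Without the tax, 214 - 4Q = 203 + 2Q so Q* = 1.8333 and P* = 206.6667.
With the tax, buyers' net willingness to pay falls by 6.5: (214 - 6.5) - 4Q = 203 + 2Q, so Q_t = 0.75. Buyers pay P_b = 211; sellers receive P_s = P_b - 6.5 = 204.5.
Deadweight loss is the triangle between the curves from Q_t to Q*: (1/2)(1.8333 - 0.75)(6.5) = 3.5208.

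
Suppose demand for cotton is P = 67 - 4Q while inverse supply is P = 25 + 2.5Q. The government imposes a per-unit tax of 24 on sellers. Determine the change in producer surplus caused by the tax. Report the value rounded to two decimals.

Without the tax, 67 - 4Q = 25 + 2.5Q so Q* = 6.4615 and P* = 41.1538.
With the tax, sellers need 24 more per unit: 67 - 4Q = 25 + 2.5Q + 24, so Q_t = 2.7692. Buyers pay P_b = 55.9231; sellers receive P_s = P_b - 24 = 31.9231.
Producers lose the trapezoid between P_s and P* out to Q_t plus the triangle from Q_t to Q*: change in PS = 9.5858 - 52.1893 = -42.6036.

-42.60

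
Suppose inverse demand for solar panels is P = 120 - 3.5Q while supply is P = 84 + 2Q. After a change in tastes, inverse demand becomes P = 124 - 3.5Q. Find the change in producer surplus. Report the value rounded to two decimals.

10.05

Initial equilibrium: Q_0 = 6.5455, P_0 = 97.0909; CS_0 = (1/2)(6.5455)(22.9091) = 74.9752, PS_0 = (1/2)(6.5455)(13.0909) = 42.843.
New equilibrium: 124 - 3.5Q = 84 + 2Q gives Q_1 = 7.2727, P_1 = 98.5455; CS_1 = 92.562, PS_1 = 52.8926.
Change in producer surplus = 52.8926 - 42.843 = 10.0496.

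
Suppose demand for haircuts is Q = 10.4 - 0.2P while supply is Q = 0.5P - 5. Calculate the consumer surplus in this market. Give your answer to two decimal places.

90.00

Rewriting demand in inverse form: P = 52 - 5Q.
Rewriting supply in inverse form: P = 10 + 2Q.
Setting demand equal to supply, 42 = 7Q, so Q* = 6 and P* = 22.
Consumer surplus is the triangle under demand above P*: (1/2)(6)(52 - 22) = (1/2)(6)(30) = 90.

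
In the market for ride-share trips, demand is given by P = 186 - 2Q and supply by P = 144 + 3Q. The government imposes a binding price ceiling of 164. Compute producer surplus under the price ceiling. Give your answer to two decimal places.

Free-market equilibrium: 186 - 2Q = 144 + 3Q gives Q* = 8.4, P* = 169.2.
At the ceiling price 164, quantity supplied is (164 - 144)/3 = 6.6667; supply is the short side, so Q = 6.6667 trades at P = 164.
PS is the triangle above supply below 164: (1/2)(6.6667)(164 - 144) = 66.6667.

66.67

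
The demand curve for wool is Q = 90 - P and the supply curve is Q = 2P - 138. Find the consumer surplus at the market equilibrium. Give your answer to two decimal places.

Rewriting demand in inverse form: P = 90 - Q.
Rewriting supply in inverse form: P = 69 + 0.5Q.
Equilibrium: 90 - Q = 69 + 0.5Q, so Q* = 14 and P* = 76.
The demand choke price is 90, so CS = (1/2)(Q*)(90 - P*) = (1/2)(14)(14) = 98.

98.00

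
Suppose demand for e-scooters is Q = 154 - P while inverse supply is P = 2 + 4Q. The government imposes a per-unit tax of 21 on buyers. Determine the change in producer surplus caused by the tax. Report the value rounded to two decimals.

Rewriting demand in inverse form: P = 154 - Q.
Pre-tax equilibrium: 154 - Q = 2 + 4Q gives Q* = 30.4, P* = 123.6.
A tax on buyers shifts demand down by 21: (154 - 21) - Q = 2 + 4Q, so Q_t = 26.2. Buyers pay P_b = 127.8; sellers receive P_s = P_b - 21 = 106.8.
Producers lose the trapezoid between P_s and P* out to Q_t plus the triangle from Q_t to Q*: change in PS = 1372.88 - 1848.32 = -475.44.

-475.44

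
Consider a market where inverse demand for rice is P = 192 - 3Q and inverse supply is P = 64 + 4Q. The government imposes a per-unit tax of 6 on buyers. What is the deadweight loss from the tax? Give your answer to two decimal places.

2.57

Pre-tax equilibrium: 192 - 3Q = 64 + 4Q gives Q* = 18.2857, P* = 137.1429.
A tax on buyers shifts demand down by 6: (192 - 6) - 3Q = 64 + 4Q, so Q_t = 17.4286. Buyers pay P_b = 139.7143; sellers receive P_s = P_b - 6 = 133.7143.
The welfare triangle lost has base Q* - Q_t = 0.8571 and height t = 6, so DWL = (1/2)(0.8571)(6) = 2.5714.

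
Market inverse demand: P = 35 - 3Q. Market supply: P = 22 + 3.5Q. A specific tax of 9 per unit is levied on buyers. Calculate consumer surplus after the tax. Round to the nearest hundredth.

0.57

Without the tax, 35 - 3Q = 22 + 3.5Q so Q* = 2 and P* = 29.
With the tax, buyers' net willingness to pay falls by 9: (35 - 9) - 3Q = 22 + 3.5Q, so Q_t = 0.6154. Buyers pay P_b = 33.1538; sellers receive P_s = P_b - 9 = 24.1538.
Consumer surplus is the triangle under demand above P_b: (1/2)(0.6154)(35 - 33.1538) = 0.568.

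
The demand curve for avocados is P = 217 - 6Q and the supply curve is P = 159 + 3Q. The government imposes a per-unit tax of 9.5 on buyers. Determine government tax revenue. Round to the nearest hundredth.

Pre-tax equilibrium: 217 - 6Q = 159 + 3Q gives Q* = 6.4444, P* = 178.3333.
A tax on buyers shifts demand down by 9.5: (217 - 9.5) - 6Q = 159 + 3Q, so Q_t = 5.3889. Buyers pay P_b = 184.6667; sellers receive P_s = P_b - 9.5 = 175.1667.
Tax revenue = t x Q_t = 9.5 x 5.3889 = 51.1944.

51.19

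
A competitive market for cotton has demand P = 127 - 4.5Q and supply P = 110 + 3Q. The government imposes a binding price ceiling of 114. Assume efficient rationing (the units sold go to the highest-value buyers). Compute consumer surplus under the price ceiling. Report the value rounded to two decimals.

Without the control, 127 - 4.5Q = 110 + 3Q so Q* = 2.2667 and P* = 116.8.
At the ceiling price 114, quantity supplied is (114 - 110)/3 = 1.3333; supply is the short side, so Q = 1.3333 trades at P = 114.
The demand price at Q = 1.3333 is 121. CS is the trapezoid between demand and 114 over [0, 1.3333]: (1/2)[(127 - 114) + (121 - 114)](1.3333) = 13.3333.

13.33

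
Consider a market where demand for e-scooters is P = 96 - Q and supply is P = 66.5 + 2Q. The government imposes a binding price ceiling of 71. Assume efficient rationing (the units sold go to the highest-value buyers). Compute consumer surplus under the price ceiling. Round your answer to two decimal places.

53.72

Without the control, 96 - Q = 66.5 + 2Q so Q* = 9.8333 and P* = 86.1667.
At P = 71, sellers supply (71 - 66.5)/2 = 2.25 while buyers want more, so the quantity traded is 2.25 at price 71.
The demand price at Q = 2.25 is 93.75. CS is the trapezoid between demand and 71 over [0, 2.25]: (1/2)[(96 - 71) + (93.75 - 71)](2.25) = 53.7188.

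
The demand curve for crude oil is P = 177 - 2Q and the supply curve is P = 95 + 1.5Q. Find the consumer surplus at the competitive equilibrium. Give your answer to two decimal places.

548.90

Equilibrium: 177 - 2Q = 95 + 1.5Q, so Q* = 23.4286 and P* = 130.1429.
The demand choke price is 177, so CS = (1/2)(Q*)(177 - P*) = (1/2)(23.4286)(46.8571) = 548.898.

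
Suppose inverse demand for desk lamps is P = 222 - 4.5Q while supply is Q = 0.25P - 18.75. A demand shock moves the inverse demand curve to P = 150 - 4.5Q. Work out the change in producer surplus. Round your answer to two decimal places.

Rewriting supply in inverse form: P = 75 + 4Q.
Initial equilibrium: Q_0 = 17.2941, P_0 = 144.1765; CS_0 = (1/2)(17.2941)(77.8235) = 672.9446, PS_0 = (1/2)(17.2941)(69.1765) = 598.173.
New equilibrium: 150 - 4.5Q = 75 + 4Q gives Q_1 = 8.8235, P_1 = 110.2941; CS_1 = 175.173, PS_1 = 155.7093.
Change in producer surplus = 155.7093 - 598.173 = -442.4637.

-442.46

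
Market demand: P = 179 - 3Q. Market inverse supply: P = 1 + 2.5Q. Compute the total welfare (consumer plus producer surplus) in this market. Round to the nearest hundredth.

2880.36

Set 179 - 3Q = 1 + 2.5Q, which gives 178 = 5.5Q, so Q* = 32.3636 and P* = 179 - 3(32.3636) = 81.9091.
Total surplus is the full triangle between the curves from 0 to Q*: (1/2)(32.3636)(179 - 1) = 2880.3636.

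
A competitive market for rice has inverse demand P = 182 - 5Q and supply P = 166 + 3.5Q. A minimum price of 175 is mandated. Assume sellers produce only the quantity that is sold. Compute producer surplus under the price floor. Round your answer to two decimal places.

9.17

Without the control, 182 - 5Q = 166 + 3.5Q so Q* = 1.8824 and P* = 172.5882.
At P = 175, buyers demand (182 - 175)/5 = 1.4 while sellers would supply more, so the quantity traded is 1.4 at price 175.
The supply price at Q = 1.4 is 170.9. PS is the trapezoid between 175 and supply over [0, 1.4]: (1/2)[(175 - 166) + (175 - 170.9)](1.4) = 9.17.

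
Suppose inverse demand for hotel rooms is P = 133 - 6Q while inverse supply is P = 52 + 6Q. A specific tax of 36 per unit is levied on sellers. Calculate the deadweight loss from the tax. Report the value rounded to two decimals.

54.00

Pre-tax equilibrium: 133 - 6Q = 52 + 6Q gives Q* = 6.75, P* = 92.5.
With the tax, sellers need 36 more per unit: 133 - 6Q = 52 + 6Q + 36, so Q_t = 3.75. Buyers pay P_b = 110.5; sellers receive P_s = P_b - 36 = 74.5.
The welfare triangle lost has base Q* - Q_t = 3 and height t = 36, so DWL = (1/2)(3)(36) = 54.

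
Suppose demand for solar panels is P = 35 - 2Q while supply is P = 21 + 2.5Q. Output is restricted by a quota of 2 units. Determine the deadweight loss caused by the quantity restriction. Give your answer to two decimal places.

2.78

Unrestricted equilibrium: Q* = (35 - 21)/(2 + 2.5) = 3.1111.
At Q = 2 the demand price is 35 - 2(2) = 31 and the supply price is 21 + 2.5(2) = 26.
Deadweight loss is the triangle between the curves from 2 to 3.1111: (1/2)(31 - 26)(3.1111 - 2) = 2.7778.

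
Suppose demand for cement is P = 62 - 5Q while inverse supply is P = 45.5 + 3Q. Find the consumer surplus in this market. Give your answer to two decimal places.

Setting demand equal to supply, 16.5 = 8Q, so Q* = 2.0625 and P* = 51.6875.
The demand choke price is 62, so CS = (1/2)(Q*)(62 - P*) = (1/2)(2.0625)(10.3125) = 10.6348.

10.63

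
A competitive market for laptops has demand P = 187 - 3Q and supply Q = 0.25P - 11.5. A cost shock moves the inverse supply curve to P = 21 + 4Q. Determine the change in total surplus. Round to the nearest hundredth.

Rewriting supply in inverse form: P = 46 + 4Q.
Initial equilibrium: Q_0 = 20.1429, P_0 = 126.5714; CS_0 = (1/2)(20.1429)(60.4286) = 608.602, PS_0 = (1/2)(20.1429)(80.5714) = 811.4694.
New equilibrium: 187 - 3Q = 21 + 4Q gives Q_1 = 23.7143, P_1 = 115.8571; CS_1 = 843.551, PS_1 = 1124.7347.
Change in total surplus = (843.551 + 1124.7347) - (608.602 + 811.4694) = 548.2143.

548.21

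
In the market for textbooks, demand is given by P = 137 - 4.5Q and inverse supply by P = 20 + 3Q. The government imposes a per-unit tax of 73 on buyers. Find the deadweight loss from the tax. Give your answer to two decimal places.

Without the tax, 137 - 4.5Q = 20 + 3Q so Q* = 15.6 and P* = 66.8.
With the tax, buyers' net willingness to pay falls by 73: (137 - 73) - 4.5Q = 20 + 3Q, so Q_t = 5.8667. Buyers pay P_b = 110.6; sellers receive P_s = P_b - 73 = 37.6.
The welfare triangle lost has base Q* - Q_t = 9.7333 and height t = 73, so DWL = (1/2)(9.7333)(73) = 355.2667.

355.27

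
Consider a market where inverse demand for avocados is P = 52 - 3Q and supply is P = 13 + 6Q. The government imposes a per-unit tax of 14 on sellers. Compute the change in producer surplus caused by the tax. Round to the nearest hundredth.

-33.19

Pre-tax equilibrium: 52 - 3Q = 13 + 6Q gives Q* = 4.3333, P* = 39.
A tax on sellers shifts supply up by 14: 52 - 3Q = 13 + 6Q + 14, so Q_t = 2.7778. Buyers pay P_b = 43.6667; sellers receive P_s = P_b - 14 = 29.6667.
PS falls from (1/2)(4.3333)(26) = 56.3333 to (1/2)(2.7778)(16.6667) = 23.1481, a change of -33.1852.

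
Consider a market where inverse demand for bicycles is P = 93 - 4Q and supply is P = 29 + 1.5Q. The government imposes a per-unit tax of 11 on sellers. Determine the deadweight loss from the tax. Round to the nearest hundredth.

Without the tax, 93 - 4Q = 29 + 1.5Q so Q* = 11.6364 and P* = 46.4545.
With the tax, sellers need 11 more per unit: 93 - 4Q = 29 + 1.5Q + 11, so Q_t = 9.6364. Buyers pay P_b = 54.4545; sellers receive P_s = P_b - 11 = 43.4545.
The welfare triangle lost has base Q* - Q_t = 2 and height t = 11, so DWL = (1/2)(2)(11) = 11.

11.00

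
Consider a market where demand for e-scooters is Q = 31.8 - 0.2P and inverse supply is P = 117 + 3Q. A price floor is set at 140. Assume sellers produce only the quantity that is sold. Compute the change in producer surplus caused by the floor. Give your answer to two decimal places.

Rewriting demand in inverse form: P = 159 - 5Q.
Free-market equilibrium: 159 - 5Q = 117 + 3Q gives Q* = 5.25, P* = 132.75.
At P = 140, buyers demand (159 - 140)/5 = 3.8 while sellers would supply more, so the quantity traded is 3.8 at price 140.
PS goes from (1/2)(5.25)(15.75) = 41.3438 to 65.74 (computed as (140 - 117)(3.8) - (1/2)(3)(3.8)^2), a change of 24.3962.

24.40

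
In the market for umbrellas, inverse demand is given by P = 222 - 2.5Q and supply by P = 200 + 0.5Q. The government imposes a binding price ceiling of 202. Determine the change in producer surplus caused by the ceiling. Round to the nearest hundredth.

Free-market equilibrium: 222 - 2.5Q = 200 + 0.5Q gives Q* = 7.3333, P* = 203.6667.
At the ceiling price 202, quantity supplied is (202 - 200)/0.5 = 4; supply is the short side, so Q = 4 trades at P = 202.
PS goes from (1/2)(7.3333)(3.6667) = 13.4444 to 4 (computed as (202 - 200)(4) - (1/2)(0.5)(4)^2), a change of -9.4444.

-9.44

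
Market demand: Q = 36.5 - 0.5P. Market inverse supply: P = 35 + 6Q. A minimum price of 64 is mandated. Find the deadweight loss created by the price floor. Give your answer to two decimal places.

0.25

Rewriting demand in inverse form: P = 73 - 2Q.
Without the control, 73 - 2Q = 35 + 6Q so Q* = 4.75 and P* = 63.5.
At P = 64, buyers demand (73 - 64)/2 = 4.5 while sellers would supply more, so the quantity traded is 4.5 at price 64.
At Q = 4.5 the demand price is 64 and the supply price is 62. Deadweight loss is the triangle between the curves from 4.5 to 4.75: (1/2)(64 - 62)(4.75 - 4.5) = 0.25.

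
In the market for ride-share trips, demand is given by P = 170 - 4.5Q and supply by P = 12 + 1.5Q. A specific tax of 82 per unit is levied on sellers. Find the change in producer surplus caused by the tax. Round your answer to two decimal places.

Without the tax, 170 - 4.5Q = 12 + 1.5Q so Q* = 26.3333 and P* = 51.5.
With the tax, sellers need 82 more per unit: 170 - 4.5Q = 12 + 1.5Q + 82, so Q_t = 12.6667. Buyers pay P_b = 113; sellers receive P_s = P_b - 82 = 31.
Producers lose the trapezoid between P_s and P* out to Q_t plus the triangle from Q_t to Q*: change in PS = 120.3333 - 520.0833 = -399.75.

-399.75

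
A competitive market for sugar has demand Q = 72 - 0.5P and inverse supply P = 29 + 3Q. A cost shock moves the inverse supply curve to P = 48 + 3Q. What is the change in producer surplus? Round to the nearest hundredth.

-240.54

Rewriting demand in inverse form: P = 144 - 2Q.
Initial equilibrium: Q_0 = 23, P_0 = 98; CS_0 = (1/2)(23)(46) = 529, PS_0 = (1/2)(23)(69) = 793.5.
New equilibrium: 144 - 2Q = 48 + 3Q gives Q_1 = 19.2, P_1 = 105.6; CS_1 = 368.64, PS_1 = 552.96.
Change in producer surplus = 552.96 - 793.5 = -240.54.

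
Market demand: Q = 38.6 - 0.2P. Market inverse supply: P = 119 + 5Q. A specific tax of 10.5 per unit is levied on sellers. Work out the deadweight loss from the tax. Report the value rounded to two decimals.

5.51

Rewriting demand in inverse form: P = 193 - 5Q.
Without the tax, 193 - 5Q = 119 + 5Q so Q* = 7.4 and P* = 156.
With the tax, sellers need 10.5 more per unit: 193 - 5Q = 119 + 5Q + 10.5, so Q_t = 6.35. Buyers pay P_b = 161.25; sellers receive P_s = P_b - 10.5 = 150.75.
The welfare triangle lost has base Q* - Q_t = 1.05 and height t = 10.5, so DWL = (1/2)(1.05)(10.5) = 5.5125.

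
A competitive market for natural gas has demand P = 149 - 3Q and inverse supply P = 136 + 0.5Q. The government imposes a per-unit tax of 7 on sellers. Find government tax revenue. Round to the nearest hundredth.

12.00

Without the tax, 149 - 3Q = 136 + 0.5Q so Q* = 3.7143 and P* = 137.8571.
With the tax, sellers need 7 more per unit: 149 - 3Q = 136 + 0.5Q + 7, so Q_t = 1.7143. Buyers pay P_b = 143.8571; sellers receive P_s = P_b - 7 = 136.8571.
Tax revenue = t x Q_t = 7 x 1.7143 = 12.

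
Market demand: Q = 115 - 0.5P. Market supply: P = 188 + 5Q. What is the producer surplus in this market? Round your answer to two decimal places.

90.00

Rewriting demand in inverse form: P = 230 - 2Q.
Setting demand equal to supply, 42 = 7Q, so Q* = 6 and P* = 218.
PS is the area between P* and the supply curve from 0 to Q*: (1/2)(6)(30) = 90.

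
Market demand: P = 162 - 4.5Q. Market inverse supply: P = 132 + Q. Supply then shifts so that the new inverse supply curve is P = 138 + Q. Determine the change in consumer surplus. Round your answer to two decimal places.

-24.10

Initial equilibrium: Q_0 = 5.4545, P_0 = 137.4545; CS_0 = (1/2)(5.4545)(24.5455) = 66.9421, PS_0 = (1/2)(5.4545)(5.4545) = 14.876.
New equilibrium: 162 - 4.5Q = 138 + Q gives Q_1 = 4.3636, P_1 = 142.3636; CS_1 = 42.843, PS_1 = 9.5207.
Change in consumer surplus = 42.843 - 66.9421 = -24.0992.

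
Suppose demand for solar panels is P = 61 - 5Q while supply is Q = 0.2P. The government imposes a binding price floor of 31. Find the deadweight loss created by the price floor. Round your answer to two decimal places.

0.05

Rewriting supply in inverse form: P = 5Q.
Without the control, 61 - 5Q = 5Q so Q* = 6.1 and P* = 30.5.
At the floor price 31, quantity demanded is (61 - 31)/5 = 6; demand is the short side, so Q = 6 trades at P = 31.
The lost-trades triangle has base Q* - 6 = 0.1 and height equal to the gap between the curves at Q = 6, which is 31 - 30 = 1. DWL = (1/2)(0.1)(1) = 0.05.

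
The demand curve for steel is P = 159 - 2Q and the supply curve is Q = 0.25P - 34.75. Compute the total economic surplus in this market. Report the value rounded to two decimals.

33.33

Rewriting supply in inverse form: P = 139 + 4Q.
Equilibrium: 159 - 2Q = 139 + 4Q, so Q* = 3.3333 and P* = 152.3333.
CS = (1/2)(3.3333)(6.6667) = 11.1111 and PS = (1/2)(3.3333)(13.3333) = 22.2222, so total surplus = 33.3333.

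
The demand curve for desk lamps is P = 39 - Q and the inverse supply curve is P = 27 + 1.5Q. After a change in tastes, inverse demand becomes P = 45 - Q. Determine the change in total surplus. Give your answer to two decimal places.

Initial equilibrium: Q_0 = 4.8, P_0 = 34.2; CS_0 = (1/2)(4.8)(4.8) = 11.52, PS_0 = (1/2)(4.8)(7.2) = 17.28.
New equilibrium: 45 - Q = 27 + 1.5Q gives Q_1 = 7.2, P_1 = 37.8; CS_1 = 25.92, PS_1 = 38.88.
Change in total surplus = (25.92 + 38.88) - (11.52 + 17.28) = 36.

36.00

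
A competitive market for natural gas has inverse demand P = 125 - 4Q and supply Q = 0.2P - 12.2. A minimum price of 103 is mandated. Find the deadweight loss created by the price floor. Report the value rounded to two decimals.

Rewriting supply in inverse form: P = 61 + 5Q.
Without the control, 125 - 4Q = 61 + 5Q so Q* = 7.1111 and P* = 96.5556.
At the floor price 103, quantity demanded is (125 - 103)/4 = 5.5; demand is the short side, so Q = 5.5 trades at P = 103.
At Q = 5.5 the demand price is 103 and the supply price is 88.5. Deadweight loss is the triangle between the curves from 5.5 to 7.1111: (1/2)(103 - 88.5)(7.1111 - 5.5) = 11.6806.

11.68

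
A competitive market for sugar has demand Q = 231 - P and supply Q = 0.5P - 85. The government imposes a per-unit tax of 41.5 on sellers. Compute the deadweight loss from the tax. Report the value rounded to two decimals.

287.04

Rewriting demand in inverse form: P = 231 - Q.
Rewriting supply in inverse form: P = 170 + 2Q.
Without the tax, 231 - Q = 170 + 2Q so Q* = 20.3333 and P* = 210.6667.
A tax on sellers shifts supply up by 41.5: 231 - Q = 170 + 2Q + 41.5, so Q_t = 6.5. Buyers pay P_b = 224.5; sellers receive P_s = P_b - 41.5 = 183.
Deadweight loss is the triangle between the curves from Q_t to Q*: (1/2)(20.3333 - 6.5)(41.5) = 287.0417.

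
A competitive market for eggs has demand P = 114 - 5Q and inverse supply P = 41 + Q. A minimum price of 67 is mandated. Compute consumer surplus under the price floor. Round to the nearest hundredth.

220.90

Free-market equilibrium: 114 - 5Q = 41 + Q gives Q* = 12.1667, P* = 53.1667.
At P = 67, buyers demand (114 - 67)/5 = 9.4 while sellers would supply more, so the quantity traded is 9.4 at price 67.
CS is the triangle under demand above 67: (1/2)(9.4)(114 - 67) = 220.9.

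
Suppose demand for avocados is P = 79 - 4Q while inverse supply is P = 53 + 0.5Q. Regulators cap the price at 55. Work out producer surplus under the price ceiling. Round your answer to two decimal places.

Free-market equilibrium: 79 - 4Q = 53 + 0.5Q gives Q* = 5.7778, P* = 55.8889.
At the ceiling price 55, quantity supplied is (55 - 53)/0.5 = 4; supply is the short side, so Q = 4 trades at P = 55.
PS is the triangle above supply below 55: (1/2)(4)(55 - 53) = 4.

4.00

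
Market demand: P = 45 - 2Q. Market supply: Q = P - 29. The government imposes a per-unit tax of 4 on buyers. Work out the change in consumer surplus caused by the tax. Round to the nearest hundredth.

-12.44

Rewriting supply in inverse form: P = 29 + Q.
Without the tax, 45 - 2Q = 29 + Q so Q* = 5.3333 and P* = 34.3333.
A tax on buyers shifts demand down by 4: (45 - 4) - 2Q = 29 + Q, so Q_t = 4. Buyers pay P_b = 37; sellers receive P_s = P_b - 4 = 33.
CS falls from (1/2)(5.3333)(10.6667) = 28.4444 to (1/2)(4)(8) = 16, a change of -12.4444.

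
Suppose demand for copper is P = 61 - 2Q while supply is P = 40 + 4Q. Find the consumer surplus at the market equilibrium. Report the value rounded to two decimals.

12.25

Set 61 - 2Q = 40 + 4Q, which gives 21 = 6Q, so Q* = 3.5 and P* = 61 - 2(3.5) = 54.
The demand choke price is 61, so CS = (1/2)(Q*)(61 - P*) = (1/2)(3.5)(7) = 12.25.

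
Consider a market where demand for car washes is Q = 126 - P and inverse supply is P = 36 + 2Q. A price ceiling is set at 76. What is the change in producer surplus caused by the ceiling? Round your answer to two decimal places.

Rewriting demand in inverse form: P = 126 - Q.
Without the control, 126 - Q = 36 + 2Q so Q* = 30 and P* = 96.
At the ceiling price 76, quantity supplied is (76 - 36)/2 = 20; supply is the short side, so Q = 20 trades at P = 76.
PS goes from (1/2)(30)(60) = 900 to 400 (computed as (76 - 36)(20) - (1/2)(2)(20)^2), a change of -500.

-500.00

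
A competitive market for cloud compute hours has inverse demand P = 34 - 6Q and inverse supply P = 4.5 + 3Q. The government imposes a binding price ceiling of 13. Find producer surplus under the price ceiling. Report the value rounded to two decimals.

Free-market equilibrium: 34 - 6Q = 4.5 + 3Q gives Q* = 3.2778, P* = 14.3333.
At the ceiling price 13, quantity supplied is (13 - 4.5)/3 = 2.8333; supply is the short side, so Q = 2.8333 trades at P = 13.
PS is the triangle above supply below 13: (1/2)(2.8333)(13 - 4.5) = 12.0417.

12.04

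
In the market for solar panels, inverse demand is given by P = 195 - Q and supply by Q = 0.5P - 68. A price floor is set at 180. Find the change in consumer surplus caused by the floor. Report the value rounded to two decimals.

Rewriting supply in inverse form: P = 136 + 2Q.
Without the control, 195 - Q = 136 + 2Q so Q* = 19.6667 and P* = 175.3333.
At P = 180, buyers demand (195 - 180)/1 = 15 while sellers would supply more, so the quantity traded is 15 at price 180.
CS goes from (1/2)(19.6667)(19.6667) = 193.3889 to 112.5 (computed as (195 - 180)(15) - (1/2)(1)(15)^2), a change of -80.8889.

-80.89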